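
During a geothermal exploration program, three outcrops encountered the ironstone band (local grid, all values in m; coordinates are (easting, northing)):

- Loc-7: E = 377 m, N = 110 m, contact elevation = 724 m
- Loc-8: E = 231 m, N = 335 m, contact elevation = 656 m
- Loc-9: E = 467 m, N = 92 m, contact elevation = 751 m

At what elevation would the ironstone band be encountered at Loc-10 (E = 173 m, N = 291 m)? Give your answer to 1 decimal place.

Let the plane be z = a·E + b·N + c.
Loc-8−Loc-7: −146a + 225b = −68;  Loc-9−Loc-7: 90a − 18b = 27.
Solving gives a = 0.27528, b = −0.12360.
Then c = 724 − a·377 − b·110 = 633.81.
At (173, 291): z = 47.6 − 36.0 + 633.81 = 645.5 m.

645.5 m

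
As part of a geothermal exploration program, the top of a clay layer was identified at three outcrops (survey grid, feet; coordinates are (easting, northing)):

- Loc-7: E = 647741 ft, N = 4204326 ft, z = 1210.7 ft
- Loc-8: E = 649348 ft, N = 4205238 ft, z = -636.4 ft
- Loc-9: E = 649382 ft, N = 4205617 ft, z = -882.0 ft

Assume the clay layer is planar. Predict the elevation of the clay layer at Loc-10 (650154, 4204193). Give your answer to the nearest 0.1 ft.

Two edge vectors: Loc-7→Loc-8 = (1607, 912, -1847.1), Loc-7→Loc-9 = (1641, 1291, -2092.7).
Normal n = (Loc-7→Loc-8) × (Loc-7→Loc-9) = (476063.7, 331877.8, 578045).
So ∂z/∂E = −n_x/n_z = −0.823575500 and ∂z/∂N = −n_y/n_z = −0.574138346.
Intercept c from Loc-7: 1210.7 + 533463.62 + 2413864.77 = 2948539.09.
At (650154, 4204193): z = −535450.9 − 2413788.4 + 2948539.09 = -700.2 ft.

-700.2 ft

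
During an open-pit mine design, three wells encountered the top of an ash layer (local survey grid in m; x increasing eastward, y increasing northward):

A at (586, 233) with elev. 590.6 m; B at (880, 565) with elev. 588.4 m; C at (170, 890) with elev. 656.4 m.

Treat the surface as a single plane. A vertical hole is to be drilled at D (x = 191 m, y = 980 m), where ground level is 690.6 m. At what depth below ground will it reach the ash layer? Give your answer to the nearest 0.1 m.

Two edge vectors: A→B = (294, 332, -2.2), A→C = (-416, 657, 65.8).
Normal n = (A→B) × (A→C) = (23291, -18430, 331270).
So ∂z/∂x = −n_x/n_z = −0.07031 and ∂z/∂y = −n_y/n_z = 0.05563.
Intercept c from A: 590.6 + 41.20 − 12.96 = 618.84.
At (191, 980): z_contact = −13.43 + 54.52 + 618.84 = 659.93 m.
Depth below ground = 690.6 − 659.93 = 30.7 m.

30.7 m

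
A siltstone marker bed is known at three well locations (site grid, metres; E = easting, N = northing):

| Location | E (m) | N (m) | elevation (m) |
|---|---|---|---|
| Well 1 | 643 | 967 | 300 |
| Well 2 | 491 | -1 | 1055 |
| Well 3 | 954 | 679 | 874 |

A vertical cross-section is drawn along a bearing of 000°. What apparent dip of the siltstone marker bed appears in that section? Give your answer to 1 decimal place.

Two edge vectors: Well 1→Well 2 = (-152, -968, 755), Well 1→Well 3 = (311, -288, 574).
Normal n = (Well 1→Well 2) × (Well 1→Well 3) = (-338192, 322053, 344824).
So ∂z/∂E = −n_x/n_z = 0.98077 and ∂z/∂N = −n_y/n_z = −0.93396.
Unit vector along 000° is (sin 0°, cos 0°) = (0.0000, 1.0000).
Slope in that direction = a·(0.0000) + b·(1.0000) = −0.93396.
Apparent dip = arctan|0.93396| = 43.0° (true dip is 53.6°, so apparent ≤ true as expected).

43.0°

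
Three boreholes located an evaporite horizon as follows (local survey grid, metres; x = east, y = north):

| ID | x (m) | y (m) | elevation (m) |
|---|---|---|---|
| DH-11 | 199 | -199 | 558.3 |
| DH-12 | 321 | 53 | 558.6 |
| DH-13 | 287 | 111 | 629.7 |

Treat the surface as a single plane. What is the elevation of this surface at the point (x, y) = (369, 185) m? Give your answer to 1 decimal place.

Let the plane be z = a·x + b·y + c.
DH-12−DH-11: 122a + 252b = 0.3;  DH-13−DH-11: 88a + 310b = 71.4.
Solving gives a = −1.14420, b = 0.55513.
Then c = 558.3 − a·199 − b·-199 = 896.47.
At (369, 185): z = −422.2 + 102.7 + 896.47 = 577.0 m.

577.0 m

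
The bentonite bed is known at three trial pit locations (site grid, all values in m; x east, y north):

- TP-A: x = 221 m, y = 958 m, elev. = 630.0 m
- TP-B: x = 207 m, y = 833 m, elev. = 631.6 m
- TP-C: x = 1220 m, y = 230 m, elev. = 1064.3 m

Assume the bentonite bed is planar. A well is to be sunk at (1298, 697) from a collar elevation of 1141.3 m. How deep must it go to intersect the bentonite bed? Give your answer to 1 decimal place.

72.9 m

Two edge vectors: TP-A→TP-B = (-14, -125, 1.6), TP-A→TP-C = (999, -728, 434.3).
Normal n = (TP-A→TP-B) × (TP-A→TP-C) = (-53122.7, 7678.6, 135067).
So ∂z/∂x = −n_x/n_z = 0.393306 and ∂z/∂y = −n_y/n_z = −0.056850.
Intercept c from TP-A: 630 − 86.92 + 54.46 = 597.54.
At (1298, 697): z_contact = 510.51 − 39.62 + 597.54 = 1068.43 m.
Depth below ground = 1141.3 − 1068.43 = 72.9 m.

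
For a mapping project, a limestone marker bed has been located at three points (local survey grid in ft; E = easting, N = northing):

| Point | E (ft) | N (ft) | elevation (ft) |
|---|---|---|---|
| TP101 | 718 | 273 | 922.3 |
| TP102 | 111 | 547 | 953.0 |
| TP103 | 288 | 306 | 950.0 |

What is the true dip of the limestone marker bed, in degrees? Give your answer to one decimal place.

4.4°

Let the plane be z = a·E + b·N + c.
TP102−TP101: −607a + 274b = 30.7;  TP103−TP101: −430a + 33b = 27.7.
Solving gives a = −0.06725, b = −0.03695.
Gradient magnitude |∇z| = √(a² + b²) = √(0.00452 + 0.00136) = 0.07673.
True dip = arctan(0.07673) = 4.4°, dipping toward ENE (azimuth ≈ 061°).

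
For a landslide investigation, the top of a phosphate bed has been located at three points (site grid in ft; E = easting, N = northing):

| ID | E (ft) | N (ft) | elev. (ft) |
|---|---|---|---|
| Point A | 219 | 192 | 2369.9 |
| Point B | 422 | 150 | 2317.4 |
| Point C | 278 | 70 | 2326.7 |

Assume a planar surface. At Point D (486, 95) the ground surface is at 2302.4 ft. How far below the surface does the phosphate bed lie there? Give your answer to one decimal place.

Let the plane be z = a·E + b·N + c.
Point B−Point A: 203a − 42b = −52.5;  Point C−Point A: 59a − 122b = −43.2.
Solving gives a = −0.20597, b = 0.25449.
Then c = 2369.9 − a·219 − b·192 = 2366.14.
At (486, 95): z_contact = −100.10 + 24.18 + 2366.14 = 2290.22 ft.
Depth below ground = 2302.4 − 2290.22 = 12.2 ft.

12.2 ft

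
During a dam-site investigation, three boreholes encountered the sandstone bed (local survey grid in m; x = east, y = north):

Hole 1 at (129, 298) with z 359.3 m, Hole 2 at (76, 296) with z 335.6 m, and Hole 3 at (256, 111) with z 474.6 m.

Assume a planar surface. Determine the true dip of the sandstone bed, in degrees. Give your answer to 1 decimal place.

28.8°

Let the plane be z = a·x + b·y + c.
Hole 2−Hole 1: −53a − 2b = −23.7;  Hole 3−Hole 1: 127a − 187b = 115.3.
Solving gives a = 0.45868, b = −0.30507.
Gradient magnitude |∇z| = √(a² + b²) = √(0.21039 + 0.09307) = 0.55087.
True dip = arctan(0.55087) = 28.8°, dipping toward WNW (azimuth ≈ 304°).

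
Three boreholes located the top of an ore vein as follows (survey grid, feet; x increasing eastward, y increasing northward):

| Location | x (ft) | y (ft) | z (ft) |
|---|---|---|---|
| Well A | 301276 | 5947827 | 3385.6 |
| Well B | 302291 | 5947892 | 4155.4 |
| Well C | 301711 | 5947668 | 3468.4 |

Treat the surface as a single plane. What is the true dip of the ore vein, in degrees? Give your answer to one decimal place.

Let the plane be z = a·x + b·y + c.
Well B−Well A: 1015a + 65b = 769.8;  Well C−Well A: 435a − 159b = 82.8.
Solving gives a = 0.67373, b = 1.32248.
Gradient magnitude |∇z| = √(a² + b²) = √(0.45392 + 1.74895) = 1.48420.
True dip = arctan(1.48420) = 56.0°, dipping toward SSW (azimuth ≈ 207°).

56.0°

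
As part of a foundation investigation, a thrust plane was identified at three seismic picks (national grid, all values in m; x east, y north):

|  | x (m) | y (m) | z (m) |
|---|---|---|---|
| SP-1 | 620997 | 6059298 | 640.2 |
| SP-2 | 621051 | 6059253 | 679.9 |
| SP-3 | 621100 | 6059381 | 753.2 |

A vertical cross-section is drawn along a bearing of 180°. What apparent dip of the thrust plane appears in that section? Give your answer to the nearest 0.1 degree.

12.5°

Two edge vectors: SP-1→SP-2 = (54, -45, 39.7), SP-1→SP-3 = (103, 83, 113).
Normal n = (SP-1→SP-2) × (SP-1→SP-3) = (-8380.1, -2012.9, 9117).
So ∂z/∂x = −n_x/n_z = 0.91917 and ∂z/∂y = −n_y/n_z = 0.22079.
Unit vector along 180° is (sin 180°, cos 180°) = (0.0000, -1.0000).
Slope in that direction = a·(0.0000) + b·(-1.0000) = −0.22079.
Apparent dip = arctan|0.22079| = 12.5° (true dip is 43.4°, so apparent ≤ true as expected).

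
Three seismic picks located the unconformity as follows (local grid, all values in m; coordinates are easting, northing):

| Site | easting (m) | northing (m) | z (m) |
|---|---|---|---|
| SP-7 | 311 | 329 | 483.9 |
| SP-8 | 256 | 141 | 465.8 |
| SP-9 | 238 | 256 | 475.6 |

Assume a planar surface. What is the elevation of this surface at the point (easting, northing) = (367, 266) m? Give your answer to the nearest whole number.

480 m

Let the plane be z = a·easting + b·northing + c.
SP-8−SP-7: −55a − 188b = −18.1;  SP-9−SP-7: −73a − 73b = −8.3.
Solving gives a = 0.02463, b = 0.08907.
Then c = 483.9 − a·311 − b·329 = 446.94.
At (367, 266): z = 9.0 + 23.7 + 446.94 = 479.7 m.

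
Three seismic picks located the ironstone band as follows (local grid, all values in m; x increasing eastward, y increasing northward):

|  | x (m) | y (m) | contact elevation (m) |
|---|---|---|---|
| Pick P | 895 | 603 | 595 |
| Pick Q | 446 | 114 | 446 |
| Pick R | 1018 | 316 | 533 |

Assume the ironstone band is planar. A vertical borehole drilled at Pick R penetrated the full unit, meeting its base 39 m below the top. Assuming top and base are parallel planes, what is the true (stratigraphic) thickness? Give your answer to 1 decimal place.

37.8 m

Let the plane be z = a·x + b·y + c.
Pick Q−Pick P: −449a − 489b = −149;  Pick R−Pick P: 123a − 287b = −62.
Solving gives a = 0.06584, b = 0.24425.
|∇z| = √(a²+b²) = 0.25297, so dip δ = arctan(0.25297) = 14.20°.
True thickness = vertical thickness × cos δ = 39 × cos 14.20° = 37.8 m.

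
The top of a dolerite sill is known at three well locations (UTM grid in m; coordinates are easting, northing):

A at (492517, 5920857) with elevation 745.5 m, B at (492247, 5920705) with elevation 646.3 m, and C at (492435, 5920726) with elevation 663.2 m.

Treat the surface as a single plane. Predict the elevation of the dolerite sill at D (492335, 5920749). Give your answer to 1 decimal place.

Two edge vectors: A→B = (-270, -152, -99.2), A→C = (-82, -131, -82.3).
Normal n = (A→B) × (A→C) = (-485.6, -14086.6, 22906).
So ∂z/∂easting = −n_x/n_z = 0.021199686 and ∂z/∂northing = −n_y/n_z = 0.614974243.
Intercept c from A: 745.5 − 10441.21 − 3641174.55 = −3650870.25.
At (492335, 5920749): z = 10437.3 + 3641108.1 − 3650870.25 = 675.2 m.

675.2 m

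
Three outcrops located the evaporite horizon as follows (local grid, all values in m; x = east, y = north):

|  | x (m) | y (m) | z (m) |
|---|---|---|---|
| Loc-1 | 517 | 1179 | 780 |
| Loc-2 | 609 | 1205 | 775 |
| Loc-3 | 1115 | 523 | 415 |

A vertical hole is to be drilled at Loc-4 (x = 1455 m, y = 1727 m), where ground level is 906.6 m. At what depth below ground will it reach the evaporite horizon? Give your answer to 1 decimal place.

Let the plane be z = a·x + b·y + c.
Loc-2−Loc-1: 92a + 26b = −5;  Loc-3−Loc-1: 598a − 656b = −365.
Solving gives a = −0.168248, b = 0.403030.
Then c = 780 − a·517 − b·1179 = 391.81.
At (1455, 1727): z_contact = −244.80 + 696.03 + 391.81 = 843.04 m.
Depth below ground = 906.6 − 843.04 = 63.6 m.

63.6 m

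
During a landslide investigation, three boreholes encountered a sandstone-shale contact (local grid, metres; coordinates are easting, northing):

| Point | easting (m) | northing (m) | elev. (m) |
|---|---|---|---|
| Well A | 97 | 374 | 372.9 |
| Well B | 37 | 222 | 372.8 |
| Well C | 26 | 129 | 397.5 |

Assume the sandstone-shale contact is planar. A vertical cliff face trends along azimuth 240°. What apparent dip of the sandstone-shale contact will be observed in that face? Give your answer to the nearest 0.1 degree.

Let the plane be z = a·easting + b·northing + c.
Well B−Well A: −60a − 152b = −0.1;  Well C−Well A: −71a − 245b = 24.6.
Solving gives a = 0.96308, b = −0.37950.
Unit vector along 240° is (sin 240°, cos 240°) = (-0.8660, -0.5000).
Slope in that direction = a·(-0.8660) + b·(-0.5000) = −0.64430.
Apparent dip = arctan|0.64430| = 32.8° (true dip is 46.0°, so apparent ≤ true as expected).

32.8°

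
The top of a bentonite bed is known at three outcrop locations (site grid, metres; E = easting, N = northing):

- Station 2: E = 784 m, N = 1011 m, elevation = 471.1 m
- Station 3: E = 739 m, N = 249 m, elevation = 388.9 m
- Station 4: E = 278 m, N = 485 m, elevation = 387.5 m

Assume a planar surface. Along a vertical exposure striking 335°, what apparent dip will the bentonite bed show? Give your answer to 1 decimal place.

Let the plane be z = a·E + b·N + c.
Station 3−Station 2: −45a − 762b = −82.2;  Station 4−Station 2: −506a − 526b = −83.6.
Solving gives a = 0.05655, b = 0.10453.
Unit vector along 335° is (sin 335°, cos 335°) = (-0.4226, 0.9063).
Slope in that direction = a·(-0.4226) + b·(0.9063) = 0.07084.
Apparent dip = arctan|0.07084| = 4.1° (true dip is 6.8°, so apparent ≤ true as expected).

4.1°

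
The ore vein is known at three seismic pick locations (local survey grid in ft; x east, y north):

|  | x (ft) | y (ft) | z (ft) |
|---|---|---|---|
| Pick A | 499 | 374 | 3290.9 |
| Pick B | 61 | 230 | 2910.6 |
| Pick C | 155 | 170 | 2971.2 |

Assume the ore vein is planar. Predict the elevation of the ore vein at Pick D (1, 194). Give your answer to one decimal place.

Two edge vectors: Pick A→Pick B = (-438, -144, -380.3), Pick A→Pick C = (-344, -204, -319.7).
Normal n = (Pick A→Pick B) × (Pick A→Pick C) = (-31544.4, -9205.4, 39816).
So ∂z/∂x = −n_x/n_z = 0.79225 and ∂z/∂y = −n_y/n_z = 0.23120.
Intercept c from Pick A: 3290.9 − 395.33 − 86.47 = 2809.10.
At (1, 194): z = 0.8 + 44.9 + 2809.10 = 2854.7 ft.

2854.7 ft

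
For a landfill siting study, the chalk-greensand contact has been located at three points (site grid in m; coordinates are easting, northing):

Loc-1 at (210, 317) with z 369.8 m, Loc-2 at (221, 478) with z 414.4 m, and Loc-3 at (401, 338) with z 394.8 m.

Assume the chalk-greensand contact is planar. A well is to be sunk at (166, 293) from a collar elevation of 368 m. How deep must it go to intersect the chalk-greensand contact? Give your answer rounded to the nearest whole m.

Let the plane be z = a·easting + b·northing + c.
Loc-2−Loc-1: 11a + 161b = 44.6;  Loc-3−Loc-1: 191a + 21b = 25.
Solving gives a = 0.10119, b = 0.27010.
Then c = 369.8 − a·210 − b·317 = 262.93.
At (166, 293): z_contact = 16.8 + 79.1 + 262.93 = 358.9 m.
Depth below ground = 368 − 358.9 = 9 m.

9 m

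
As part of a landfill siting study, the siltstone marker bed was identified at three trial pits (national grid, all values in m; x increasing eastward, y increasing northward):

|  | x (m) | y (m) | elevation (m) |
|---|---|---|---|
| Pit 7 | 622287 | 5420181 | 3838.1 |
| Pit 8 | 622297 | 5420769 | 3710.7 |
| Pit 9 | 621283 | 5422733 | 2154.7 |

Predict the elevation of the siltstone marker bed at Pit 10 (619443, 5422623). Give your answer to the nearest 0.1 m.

194.6 m

Two edge vectors: Pit 7→Pit 8 = (10, 588, -127.4), Pit 7→Pit 9 = (-1004, 2552, -1683.4).
Normal n = (Pit 7→Pit 8) × (Pit 7→Pit 9) = (-664714.4, 144743.6, 615872).
So ∂z/∂x = −n_x/n_z = 1.079306090 and ∂z/∂y = −n_y/n_z = −0.235022212.
Intercept c from Pit 7: 3838.1 − 671638.15 + 1273862.93 = 606062.88.
At (619443, 5422623): z = 668568.6 − 1274436.9 + 606062.88 = 194.6 m.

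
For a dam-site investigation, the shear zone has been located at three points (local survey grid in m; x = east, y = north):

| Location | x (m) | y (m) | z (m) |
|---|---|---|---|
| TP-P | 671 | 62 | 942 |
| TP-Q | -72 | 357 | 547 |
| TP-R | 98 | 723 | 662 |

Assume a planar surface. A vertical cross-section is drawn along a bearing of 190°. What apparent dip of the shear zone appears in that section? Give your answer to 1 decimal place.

Let the plane be z = a·x + b·y + c.
TP-Q−TP-P: −743a + 295b = −395;  TP-R−TP-P: −573a + 661b = −280.
Solving gives a = 0.55418, b = 0.05680.
Unit vector along 190° is (sin 190°, cos 190°) = (-0.1736, -0.9848).
Slope in that direction = a·(-0.1736) + b·(-0.9848) = −0.15217.
Apparent dip = arctan|0.15217| = 8.7° (true dip is 29.1°, so apparent ≤ true as expected).

8.7°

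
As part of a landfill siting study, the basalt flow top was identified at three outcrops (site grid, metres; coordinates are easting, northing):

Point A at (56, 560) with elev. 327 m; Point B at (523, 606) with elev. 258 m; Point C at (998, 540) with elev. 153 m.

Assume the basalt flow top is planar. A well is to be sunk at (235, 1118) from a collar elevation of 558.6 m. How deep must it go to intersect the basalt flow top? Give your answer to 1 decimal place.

91.2 m

Let the plane be z = a·easting + b·northing + c.
Point B−Point A: 467a + 46b = −69;  Point C−Point A: 942a − 20b = −174.
Solving gives a = −0.178159, b = 0.308703.
Then c = 327 − a·56 − b·560 = 164.10.
At (235, 1118): z_contact = −41.87 + 345.13 + 164.10 = 467.37 m.
Depth below ground = 558.6 − 467.37 = 91.2 m.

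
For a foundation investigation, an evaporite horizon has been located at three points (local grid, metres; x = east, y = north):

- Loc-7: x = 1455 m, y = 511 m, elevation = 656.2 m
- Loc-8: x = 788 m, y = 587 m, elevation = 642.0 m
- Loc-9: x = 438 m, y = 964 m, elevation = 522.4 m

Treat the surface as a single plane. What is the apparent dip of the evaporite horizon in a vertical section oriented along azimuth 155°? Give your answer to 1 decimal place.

Two edge vectors: Loc-7→Loc-8 = (-667, 76, -14.2), Loc-7→Loc-9 = (-1017, 453, -133.8).
Normal n = (Loc-7→Loc-8) × (Loc-7→Loc-9) = (-3736.2, -74803.2, -224859).
So ∂z/∂x = −n_x/n_z = −0.01662 and ∂z/∂y = −n_y/n_z = −0.33267.
Unit vector along 155° is (sin 155°, cos 155°) = (0.4226, -0.9063).
Slope in that direction = a·(0.4226) + b·(-0.9063) = 0.29448.
Apparent dip = arctan|0.29448| = 16.4° (true dip is 18.4°, so apparent ≤ true as expected).

16.4°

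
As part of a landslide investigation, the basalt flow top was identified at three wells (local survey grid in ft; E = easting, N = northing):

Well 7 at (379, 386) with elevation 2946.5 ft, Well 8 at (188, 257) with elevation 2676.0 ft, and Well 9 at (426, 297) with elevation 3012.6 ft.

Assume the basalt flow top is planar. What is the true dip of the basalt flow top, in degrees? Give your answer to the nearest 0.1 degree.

Let the plane be z = a·E + b·N + c.
Well 8−Well 7: −191a − 129b = −270.5;  Well 9−Well 7: 47a − 89b = 66.1.
Solving gives a = 1.41364, b = 0.00383.
Gradient magnitude |∇z| = √(a² + b²) = √(1.99838 + 0.00001) = 1.41365.
True dip = arctan(1.41365) = 54.7°, dipping toward W (azimuth ≈ 270°).

54.7°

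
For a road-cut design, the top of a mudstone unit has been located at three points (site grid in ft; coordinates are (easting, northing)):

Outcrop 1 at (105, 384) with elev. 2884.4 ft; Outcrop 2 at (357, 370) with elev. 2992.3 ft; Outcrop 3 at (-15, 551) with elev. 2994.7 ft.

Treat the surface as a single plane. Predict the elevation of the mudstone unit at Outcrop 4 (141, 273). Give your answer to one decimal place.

Let the plane be z = a·E + b·N + c.
Outcrop 2−Outcrop 1: 252a − 14b = 107.9;  Outcrop 3−Outcrop 1: −120a + 167b = 110.3.
Solving gives a = 0.48420, b = 1.00841.
Then c = 2884.4 − a·105 − b·384 = 2446.33.
At (141, 273): z = 68.3 + 275.3 + 2446.33 = 2789.9 ft.

2789.9 ft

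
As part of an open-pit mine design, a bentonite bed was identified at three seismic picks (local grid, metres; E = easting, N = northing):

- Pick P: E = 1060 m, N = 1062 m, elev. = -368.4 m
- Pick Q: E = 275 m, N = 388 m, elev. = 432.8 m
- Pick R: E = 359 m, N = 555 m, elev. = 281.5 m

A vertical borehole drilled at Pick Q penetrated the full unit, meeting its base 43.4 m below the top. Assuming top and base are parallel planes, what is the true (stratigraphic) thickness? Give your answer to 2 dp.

33.68 m

Let the plane be z = a·E + b·N + c.
Pick Q−Pick P: −785a − 674b = 801.2;  Pick R−Pick P: −701a − 507b = 649.9.
Solving gives a = −0.42729, b = −0.69106.
|∇z| = √(a²+b²) = 0.81249, so dip δ = arctan(0.81249) = 39.09°.
True thickness = vertical thickness × cos δ = 43.4 × cos 39.09° = 33.68 m.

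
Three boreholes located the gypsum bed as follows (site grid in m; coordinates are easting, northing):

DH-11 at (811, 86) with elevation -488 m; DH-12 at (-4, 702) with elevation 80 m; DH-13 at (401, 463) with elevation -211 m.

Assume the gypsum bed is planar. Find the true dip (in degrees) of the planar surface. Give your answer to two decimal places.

Two edge vectors: DH-11→DH-12 = (-815, 616, 568), DH-11→DH-13 = (-410, 377, 277).
Normal n = (DH-11→DH-12) × (DH-11→DH-13) = (-43504, -7125, -54695).
So ∂z/∂easting = −n_x/n_z = −0.79539 and ∂z/∂northing = −n_y/n_z = −0.13027.
Gradient magnitude |∇z| = √(a² + b²) = √(0.63265 + 0.01697) = 0.80599.
True dip = arctan(0.80599) = 38.87°, dipping toward E (azimuth ≈ 081°).

38.87°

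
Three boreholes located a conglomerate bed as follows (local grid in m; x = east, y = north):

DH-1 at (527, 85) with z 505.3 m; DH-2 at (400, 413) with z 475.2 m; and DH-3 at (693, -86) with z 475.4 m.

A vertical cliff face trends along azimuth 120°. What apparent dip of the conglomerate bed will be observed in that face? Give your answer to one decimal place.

14.6°

Two edge vectors: DH-1→DH-2 = (-127, 328, -30.1), DH-1→DH-3 = (166, -171, -29.9).
Normal n = (DH-1→DH-2) × (DH-1→DH-3) = (-14954.3, -8793.9, -32731).
So ∂z/∂x = −n_x/n_z = −0.45688 and ∂z/∂y = −n_y/n_z = −0.26867.
Unit vector along 120° is (sin 120°, cos 120°) = (0.8660, -0.5000).
Slope in that direction = a·(0.8660) + b·(-0.5000) = −0.26134.
Apparent dip = arctan|0.26134| = 14.6° (true dip is 27.9°, so apparent ≤ true as expected).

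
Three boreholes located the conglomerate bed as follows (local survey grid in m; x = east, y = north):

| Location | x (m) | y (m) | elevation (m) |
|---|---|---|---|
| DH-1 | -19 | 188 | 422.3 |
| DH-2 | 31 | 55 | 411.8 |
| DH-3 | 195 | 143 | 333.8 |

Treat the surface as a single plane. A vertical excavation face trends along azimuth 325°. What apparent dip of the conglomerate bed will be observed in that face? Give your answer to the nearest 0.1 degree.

Let the plane be z = a·x + b·y + c.
DH-2−DH-1: 50a − 133b = −10.5;  DH-3−DH-1: 214a − 45b = −88.5.
Solving gives a = −0.43102, b = −0.08309.
Unit vector along 325° is (sin 325°, cos 325°) = (-0.5736, 0.8192).
Slope in that direction = a·(-0.5736) + b·(0.8192) = 0.17916.
Apparent dip = arctan|0.17916| = 10.2° (true dip is 23.7°, so apparent ≤ true as expected).

10.2°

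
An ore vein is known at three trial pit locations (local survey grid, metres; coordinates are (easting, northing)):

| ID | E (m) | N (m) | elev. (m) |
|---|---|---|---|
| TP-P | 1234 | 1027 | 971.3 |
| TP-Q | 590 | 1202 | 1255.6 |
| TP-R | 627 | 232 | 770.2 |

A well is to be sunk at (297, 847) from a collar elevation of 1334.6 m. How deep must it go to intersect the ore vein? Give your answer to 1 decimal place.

Two edge vectors: TP-P→TP-Q = (-644, 175, 284.3), TP-P→TP-R = (-607, -795, -201.1).
Normal n = (TP-P→TP-Q) × (TP-P→TP-R) = (190826, -302078.5, 618205).
So ∂z/∂E = −n_x/n_z = −0.308678 and ∂z/∂N = −n_y/n_z = 0.488638.
Intercept c from TP-P: 971.3 + 380.91 − 501.83 = 850.38.
At (297, 847): z_contact = −91.68 + 413.88 + 850.38 = 1172.58 m.
Depth below ground = 1334.6 − 1172.58 = 162.0 m.

162.0 m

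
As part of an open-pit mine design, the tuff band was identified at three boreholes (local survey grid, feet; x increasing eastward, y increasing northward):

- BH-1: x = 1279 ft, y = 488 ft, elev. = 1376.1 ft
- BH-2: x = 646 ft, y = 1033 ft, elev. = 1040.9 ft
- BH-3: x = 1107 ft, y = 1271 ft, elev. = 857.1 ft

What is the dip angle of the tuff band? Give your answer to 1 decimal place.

34.1°

Let the plane be z = a·x + b·y + c.
BH-2−BH-1: −633a + 545b = −335.2;  BH-3−BH-1: −172a + 783b = −519.
Solving gives a = −0.05074, b = −0.67398.
Gradient magnitude |∇z| = √(a² + b²) = √(0.00257 + 0.45425) = 0.67589.
True dip = arctan(0.67589) = 34.1°, dipping toward N (azimuth ≈ 004°).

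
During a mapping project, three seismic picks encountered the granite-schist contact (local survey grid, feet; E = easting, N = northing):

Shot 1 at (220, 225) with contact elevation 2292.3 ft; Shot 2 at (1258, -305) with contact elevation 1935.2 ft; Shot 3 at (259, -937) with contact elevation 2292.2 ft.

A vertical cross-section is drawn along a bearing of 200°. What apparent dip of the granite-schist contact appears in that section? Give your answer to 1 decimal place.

Let the plane be z = a·E + b·N + c.
Shot 2−Shot 1: 1038a − 530b = −357.1;  Shot 3−Shot 1: 39a − 1162b = −0.1.
Solving gives a = −0.34998, b = −0.01166.
Unit vector along 200° is (sin 200°, cos 200°) = (-0.3420, -0.9397).
Slope in that direction = a·(-0.3420) + b·(-0.9397) = 0.13066.
Apparent dip = arctan|0.13066| = 7.4° (true dip is 19.3°, so apparent ≤ true as expected).

7.4°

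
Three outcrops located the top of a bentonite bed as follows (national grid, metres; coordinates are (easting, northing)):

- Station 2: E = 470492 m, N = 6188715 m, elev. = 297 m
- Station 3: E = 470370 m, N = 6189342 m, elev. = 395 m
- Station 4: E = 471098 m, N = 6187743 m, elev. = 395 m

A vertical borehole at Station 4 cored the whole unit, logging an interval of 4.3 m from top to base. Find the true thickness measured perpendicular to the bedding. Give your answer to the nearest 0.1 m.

Two edge vectors: Station 2→Station 3 = (-122, 627, 98), Station 2→Station 4 = (606, -972, 98).
Normal n = (Station 2→Station 3) × (Station 2→Station 4) = (156702, 71344, -261378).
So ∂z/∂E = −n_x/n_z = 0.59952 and ∂z/∂N = −n_y/n_z = 0.27295.
|∇z| = √(a²+b²) = 0.65873, so dip δ = arctan(0.65873) = 33.37°.
True thickness = vertical thickness × cos δ = 4.3 × cos 33.37° = 3.6 m.

3.6 m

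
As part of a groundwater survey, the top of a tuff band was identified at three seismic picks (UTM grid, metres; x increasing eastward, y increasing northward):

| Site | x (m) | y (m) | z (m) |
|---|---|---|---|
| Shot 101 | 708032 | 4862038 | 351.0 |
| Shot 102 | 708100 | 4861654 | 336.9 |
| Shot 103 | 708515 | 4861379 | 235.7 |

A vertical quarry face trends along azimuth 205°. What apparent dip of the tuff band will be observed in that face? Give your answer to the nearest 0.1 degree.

6.4°

Two edge vectors: Shot 101→Shot 102 = (68, -384, -14.1), Shot 101→Shot 103 = (483, -659, -115.3).
Normal n = (Shot 101→Shot 102) × (Shot 101→Shot 103) = (34983.3, 1030.1, 140660).
So ∂z/∂x = −n_x/n_z = −0.24871 and ∂z/∂y = −n_y/n_z = −0.00732.
Unit vector along 205° is (sin 205°, cos 205°) = (-0.4226, -0.9063).
Slope in that direction = a·(-0.4226) + b·(-0.9063) = 0.11175.
Apparent dip = arctan|0.11175| = 6.4° (true dip is 14.0°, so apparent ≤ true as expected).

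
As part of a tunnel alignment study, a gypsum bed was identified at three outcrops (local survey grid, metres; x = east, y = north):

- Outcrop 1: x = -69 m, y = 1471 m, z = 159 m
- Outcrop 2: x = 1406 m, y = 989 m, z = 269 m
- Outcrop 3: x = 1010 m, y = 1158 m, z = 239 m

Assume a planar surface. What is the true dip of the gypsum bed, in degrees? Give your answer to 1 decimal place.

Two edge vectors: Outcrop 1→Outcrop 2 = (1475, -482, 110), Outcrop 1→Outcrop 3 = (1079, -313, 80).
Normal n = (Outcrop 1→Outcrop 2) × (Outcrop 1→Outcrop 3) = (-4130, 690, 58403).
So ∂z/∂x = −n_x/n_z = 0.07072 and ∂z/∂y = −n_y/n_z = −0.01181.
Gradient magnitude |∇z| = √(a² + b²) = √(0.00500 + 0.00014) = 0.07170.
True dip = arctan(0.07170) = 4.1°, dipping toward W (azimuth ≈ 279°).

4.1°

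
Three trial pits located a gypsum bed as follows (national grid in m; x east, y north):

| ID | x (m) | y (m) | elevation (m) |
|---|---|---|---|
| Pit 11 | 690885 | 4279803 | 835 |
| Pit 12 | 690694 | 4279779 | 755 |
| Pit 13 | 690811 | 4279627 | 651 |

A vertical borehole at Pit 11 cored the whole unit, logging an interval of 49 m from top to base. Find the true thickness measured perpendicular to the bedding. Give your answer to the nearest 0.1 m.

35.2 m

Let the plane be z = a·x + b·y + c.
Pit 12−Pit 11: −191a − 24b = −80;  Pit 13−Pit 11: −74a − 176b = −184.
Solving gives a = 0.30352, b = 0.91784.
|∇z| = √(a²+b²) = 0.96672, so dip δ = arctan(0.96672) = 44.03°.
True thickness = vertical thickness × cos δ = 49 × cos 44.03° = 35.2 m.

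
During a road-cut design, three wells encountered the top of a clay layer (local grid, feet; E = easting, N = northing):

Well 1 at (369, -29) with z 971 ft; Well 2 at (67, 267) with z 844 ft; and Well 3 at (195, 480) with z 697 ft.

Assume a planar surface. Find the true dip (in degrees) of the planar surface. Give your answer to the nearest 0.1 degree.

Two edge vectors: Well 1→Well 2 = (-302, 296, -127), Well 1→Well 3 = (-174, 509, -274).
Normal n = (Well 1→Well 2) × (Well 1→Well 3) = (-16461, -60650, -102214).
So ∂z/∂E = −n_x/n_z = −0.16104 and ∂z/∂N = −n_y/n_z = −0.59336.
Gradient magnitude |∇z| = √(a² + b²) = √(0.02594 + 0.35208) = 0.61483.
True dip = arctan(0.61483) = 31.6°, dipping toward NNE (azimuth ≈ 015°).

31.6°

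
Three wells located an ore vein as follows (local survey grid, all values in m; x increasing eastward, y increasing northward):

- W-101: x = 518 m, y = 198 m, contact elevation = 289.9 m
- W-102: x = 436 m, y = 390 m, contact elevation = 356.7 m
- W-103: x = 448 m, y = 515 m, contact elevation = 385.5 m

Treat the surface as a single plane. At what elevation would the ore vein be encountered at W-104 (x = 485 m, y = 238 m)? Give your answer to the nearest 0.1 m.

307.4 m

Two edge vectors: W-101→W-102 = (-82, 192, 66.8), W-101→W-103 = (-70, 317, 95.6).
Normal n = (W-101→W-102) × (W-101→W-103) = (-2820.4, 3163.2, -12554).
So ∂z/∂x = −n_x/n_z = −0.22466 and ∂z/∂y = −n_y/n_z = 0.25197.
Intercept c from W-101: 289.9 + 116.37 − 49.89 = 356.39.
At (485, 238): z = −109.0 + 60.0 + 356.39 = 307.4 m.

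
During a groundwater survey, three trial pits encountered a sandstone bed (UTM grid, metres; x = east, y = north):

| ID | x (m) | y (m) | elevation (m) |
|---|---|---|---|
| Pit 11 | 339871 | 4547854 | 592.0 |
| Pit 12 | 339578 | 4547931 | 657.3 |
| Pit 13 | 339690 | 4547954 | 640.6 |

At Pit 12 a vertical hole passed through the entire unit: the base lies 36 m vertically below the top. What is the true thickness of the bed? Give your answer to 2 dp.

35.00 m

Two edge vectors: Pit 11→Pit 12 = (-293, 77, 65.3), Pit 11→Pit 13 = (-181, 100, 48.6).
Normal n = (Pit 11→Pit 12) × (Pit 11→Pit 13) = (-2787.8, 2420.5, -15363).
So ∂z/∂x = −n_x/n_z = −0.18146 and ∂z/∂y = −n_y/n_z = 0.15755.
|∇z| = √(a²+b²) = 0.24032, so dip δ = arctan(0.24032) = 13.51°.
True thickness = vertical thickness × cos δ = 36 × cos 13.51° = 35.00 m.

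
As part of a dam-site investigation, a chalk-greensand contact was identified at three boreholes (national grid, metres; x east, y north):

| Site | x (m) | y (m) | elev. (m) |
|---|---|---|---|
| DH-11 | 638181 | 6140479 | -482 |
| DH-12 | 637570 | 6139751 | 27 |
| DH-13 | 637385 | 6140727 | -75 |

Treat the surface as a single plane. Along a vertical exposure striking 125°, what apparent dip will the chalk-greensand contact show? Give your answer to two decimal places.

19.33°

Let the plane be z = a·x + b·y + c.
DH-12−DH-11: −611a − 728b = 509;  DH-13−DH-11: −796a + 248b = 407.
Solving gives a = −0.57800, b = −0.21407.
Unit vector along 125° is (sin 125°, cos 125°) = (0.8192, -0.5736).
Slope in that direction = a·(0.8192) + b·(-0.5736) = −0.35069.
Apparent dip = arctan|0.35069| = 19.33° (true dip is 31.6°, so apparent ≤ true as expected).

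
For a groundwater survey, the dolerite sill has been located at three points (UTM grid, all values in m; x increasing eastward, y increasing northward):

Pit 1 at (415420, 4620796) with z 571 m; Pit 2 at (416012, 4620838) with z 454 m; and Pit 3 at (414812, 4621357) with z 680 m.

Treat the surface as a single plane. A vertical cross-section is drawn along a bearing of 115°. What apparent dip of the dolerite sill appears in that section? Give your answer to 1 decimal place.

9.7°

Let the plane be z = a·x + b·y + c.
Pit 2−Pit 1: 592a + 42b = −117;  Pit 3−Pit 1: −608a + 561b = 109.
Solving gives a = −0.19632, b = −0.01848.
Unit vector along 115° is (sin 115°, cos 115°) = (0.9063, -0.4226).
Slope in that direction = a·(0.9063) + b·(-0.4226) = −0.17012.
Apparent dip = arctan|0.17012| = 9.7° (true dip is 11.2°, so apparent ≤ true as expected).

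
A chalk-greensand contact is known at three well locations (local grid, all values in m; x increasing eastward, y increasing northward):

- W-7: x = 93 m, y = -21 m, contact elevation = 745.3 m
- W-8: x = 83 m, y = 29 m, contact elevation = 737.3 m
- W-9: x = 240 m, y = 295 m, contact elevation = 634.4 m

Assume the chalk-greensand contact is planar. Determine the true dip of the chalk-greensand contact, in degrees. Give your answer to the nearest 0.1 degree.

Two edge vectors: W-7→W-8 = (-10, 50, -8), W-7→W-9 = (147, 316, -110.9).
Normal n = (W-7→W-8) × (W-7→W-9) = (-3017, -2285, -10510).
So ∂z/∂x = −n_x/n_z = −0.28706 and ∂z/∂y = −n_y/n_z = −0.21741.
Gradient magnitude |∇z| = √(a² + b²) = √(0.08240 + 0.04727) = 0.36010.
True dip = arctan(0.36010) = 19.8°, dipping toward NE (azimuth ≈ 053°).

19.8°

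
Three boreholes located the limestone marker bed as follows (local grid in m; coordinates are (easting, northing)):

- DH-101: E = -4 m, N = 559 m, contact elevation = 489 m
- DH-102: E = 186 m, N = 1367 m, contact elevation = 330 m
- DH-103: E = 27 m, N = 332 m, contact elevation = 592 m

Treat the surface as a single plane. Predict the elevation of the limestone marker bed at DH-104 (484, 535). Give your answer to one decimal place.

835.0 m

Two edge vectors: DH-101→DH-102 = (190, 808, -159), DH-101→DH-103 = (31, -227, 103).
Normal n = (DH-101→DH-102) × (DH-101→DH-103) = (47131, -24499, -68178).
So ∂z/∂E = −n_x/n_z = 0.691293 and ∂z/∂N = −n_y/n_z = −0.359339.
Intercept c from DH-101: 489 + 2.77 + 200.87 = 692.64.
At (484, 535): z = 334.6 − 192.2 + 692.64 = 835.0 m.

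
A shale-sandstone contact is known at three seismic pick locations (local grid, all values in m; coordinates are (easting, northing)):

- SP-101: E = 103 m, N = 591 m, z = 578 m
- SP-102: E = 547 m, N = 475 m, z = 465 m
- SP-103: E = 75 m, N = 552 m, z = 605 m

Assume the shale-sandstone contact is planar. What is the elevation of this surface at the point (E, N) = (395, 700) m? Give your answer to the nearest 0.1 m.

424.2 m

Two edge vectors: SP-101→SP-102 = (444, -116, -113), SP-101→SP-103 = (-28, -39, 27).
Normal n = (SP-101→SP-102) × (SP-101→SP-103) = (-7539, -8824, -20564).
So ∂z/∂E = −n_x/n_z = −0.36661 and ∂z/∂N = −n_y/n_z = −0.42910.
Intercept c from SP-101: 578 + 37.76 + 253.60 = 869.36.
At (395, 700): z = −144.8 − 300.4 + 869.36 = 424.2 m.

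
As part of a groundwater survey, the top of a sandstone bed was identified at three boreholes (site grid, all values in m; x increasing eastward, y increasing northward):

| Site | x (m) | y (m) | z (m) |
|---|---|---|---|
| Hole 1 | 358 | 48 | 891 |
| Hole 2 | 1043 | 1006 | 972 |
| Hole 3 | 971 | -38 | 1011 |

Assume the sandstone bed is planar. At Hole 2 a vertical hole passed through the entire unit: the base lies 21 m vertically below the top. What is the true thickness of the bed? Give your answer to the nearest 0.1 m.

20.6 m

Two edge vectors: Hole 1→Hole 2 = (685, 958, 81), Hole 1→Hole 3 = (613, -86, 120).
Normal n = (Hole 1→Hole 2) × (Hole 1→Hole 3) = (121926, -32547, -646164).
So ∂z/∂x = −n_x/n_z = 0.18869 and ∂z/∂y = −n_y/n_z = −0.05037.
|∇z| = √(a²+b²) = 0.19530, so dip δ = arctan(0.19530) = 11.05°.
True thickness = vertical thickness × cos δ = 21 × cos 11.05° = 20.6 m.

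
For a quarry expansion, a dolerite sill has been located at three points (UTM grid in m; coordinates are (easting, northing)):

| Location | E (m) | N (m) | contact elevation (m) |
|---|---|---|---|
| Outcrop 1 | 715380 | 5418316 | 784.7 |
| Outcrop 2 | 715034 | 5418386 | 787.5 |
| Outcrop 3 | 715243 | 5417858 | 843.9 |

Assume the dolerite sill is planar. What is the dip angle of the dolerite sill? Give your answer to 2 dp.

Let the plane be z = a·E + b·N + c.
Outcrop 2−Outcrop 1: −346a + 70b = 2.8;  Outcrop 3−Outcrop 1: −137a − 458b = 59.2.
Solving gives a = −0.03229, b = −0.11960.
Gradient magnitude |∇z| = √(a² + b²) = √(0.00104 + 0.01430) = 0.12388.
True dip = arctan(0.12388) = 7.06°, dipping toward NNE (azimuth ≈ 015°).

7.06°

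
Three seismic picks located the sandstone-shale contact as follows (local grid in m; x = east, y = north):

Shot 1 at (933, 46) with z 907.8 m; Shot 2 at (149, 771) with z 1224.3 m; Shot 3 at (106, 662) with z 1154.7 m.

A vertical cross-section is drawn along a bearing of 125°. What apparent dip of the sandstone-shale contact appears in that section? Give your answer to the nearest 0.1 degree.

12.6°

Two edge vectors: Shot 1→Shot 2 = (-784, 725, 316.5), Shot 1→Shot 3 = (-827, 616, 246.9).
Normal n = (Shot 1→Shot 2) × (Shot 1→Shot 3) = (-15961.5, -68175.9, 116631).
So ∂z/∂x = −n_x/n_z = 0.13685 and ∂z/∂y = −n_y/n_z = 0.58454.
Unit vector along 125° is (sin 125°, cos 125°) = (0.8192, -0.5736).
Slope in that direction = a·(0.8192) + b·(-0.5736) = −0.22318.
Apparent dip = arctan|0.22318| = 12.6° (true dip is 31.0°, so apparent ≤ true as expected).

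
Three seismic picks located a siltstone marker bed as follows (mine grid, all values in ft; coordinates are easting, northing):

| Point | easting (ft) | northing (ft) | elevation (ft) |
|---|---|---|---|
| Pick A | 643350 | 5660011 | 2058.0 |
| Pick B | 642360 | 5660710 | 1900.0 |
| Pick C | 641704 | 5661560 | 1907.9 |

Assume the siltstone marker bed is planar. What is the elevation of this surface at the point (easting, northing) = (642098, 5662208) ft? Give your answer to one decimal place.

Two edge vectors: Pick A→Pick B = (-990, 699, -158), Pick A→Pick C = (-1646, 1549, -150.1).
Normal n = (Pick A→Pick B) × (Pick A→Pick C) = (139822.1, 111469, -382956).
So ∂z/∂easting = −n_x/n_z = 0.365112702 and ∂z/∂northing = −n_y/n_z = 0.291075215.
Intercept c from Pick A: 2058 − 234895.26 − 1647488.92 = −1880326.18.
At (642098, 5662208): z = 234438.1 + 1648128.4 − 1880326.18 = 2240.4 ft.

2240.4 ft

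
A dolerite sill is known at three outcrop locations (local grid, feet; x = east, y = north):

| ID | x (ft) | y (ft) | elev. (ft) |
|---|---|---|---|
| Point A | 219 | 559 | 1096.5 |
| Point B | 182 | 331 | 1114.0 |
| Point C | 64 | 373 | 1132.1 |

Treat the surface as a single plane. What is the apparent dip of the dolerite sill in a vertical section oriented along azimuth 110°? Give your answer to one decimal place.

8.2°

Two edge vectors: Point A→Point B = (-37, -228, 17.5), Point A→Point C = (-155, -186, 35.6).
Normal n = (Point A→Point B) × (Point A→Point C) = (-4861.8, -1395.3, -28458).
So ∂z/∂x = −n_x/n_z = −0.17084 and ∂z/∂y = −n_y/n_z = −0.04903.
Unit vector along 110° is (sin 110°, cos 110°) = (0.9397, -0.3420).
Slope in that direction = a·(0.9397) + b·(-0.3420) = −0.14377.
Apparent dip = arctan|0.14377| = 8.2° (true dip is 10.1°, so apparent ≤ true as expected).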